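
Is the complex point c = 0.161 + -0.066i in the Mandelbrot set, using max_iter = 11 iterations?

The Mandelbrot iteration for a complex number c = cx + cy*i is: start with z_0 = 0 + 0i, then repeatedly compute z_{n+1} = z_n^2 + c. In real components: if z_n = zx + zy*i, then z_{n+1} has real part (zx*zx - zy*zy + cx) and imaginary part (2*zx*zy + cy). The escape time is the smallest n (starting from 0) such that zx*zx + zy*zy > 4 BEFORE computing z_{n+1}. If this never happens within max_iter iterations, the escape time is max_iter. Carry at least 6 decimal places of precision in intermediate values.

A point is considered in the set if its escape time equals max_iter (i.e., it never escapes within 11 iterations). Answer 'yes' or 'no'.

z_0 = 0 + 0i, c = 0.1610 + -0.0660i
Iter 1: z = 0.1610 + -0.0660i, |z|^2 = 0.0303
Iter 2: z = 0.1826 + -0.0873i, |z|^2 = 0.0409
Iter 3: z = 0.1867 + -0.0979i, |z|^2 = 0.0444
Iter 4: z = 0.1863 + -0.1025i, |z|^2 = 0.0452
Iter 5: z = 0.1852 + -0.1042i, |z|^2 = 0.0452
Iter 6: z = 0.1844 + -0.1046i, |z|^2 = 0.0450
Iter 7: z = 0.1841 + -0.1046i, |z|^2 = 0.0448
Iter 8: z = 0.1839 + -0.1045i, |z|^2 = 0.0448
Iter 9: z = 0.1839 + -0.1044i, |z|^2 = 0.0447
Iter 10: z = 0.1839 + -0.1044i, |z|^2 = 0.0447
Did not escape in 11 iterations → in set

Answer: yes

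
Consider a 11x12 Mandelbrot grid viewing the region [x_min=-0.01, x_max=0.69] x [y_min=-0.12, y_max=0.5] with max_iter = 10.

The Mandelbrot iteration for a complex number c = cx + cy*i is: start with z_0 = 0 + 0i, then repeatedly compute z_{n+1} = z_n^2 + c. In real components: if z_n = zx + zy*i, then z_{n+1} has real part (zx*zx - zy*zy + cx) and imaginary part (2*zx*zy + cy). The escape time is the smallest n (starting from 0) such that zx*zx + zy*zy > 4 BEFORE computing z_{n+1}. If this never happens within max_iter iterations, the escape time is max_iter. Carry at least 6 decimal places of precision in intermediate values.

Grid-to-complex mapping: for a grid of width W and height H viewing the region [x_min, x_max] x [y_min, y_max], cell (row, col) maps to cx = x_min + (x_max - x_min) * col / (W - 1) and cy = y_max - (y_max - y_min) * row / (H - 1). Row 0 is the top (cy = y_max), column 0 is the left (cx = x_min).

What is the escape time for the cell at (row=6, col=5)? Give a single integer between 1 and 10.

z_0 = 0 + 0i, c = 0.3400 + 0.1618i
Iter 1: z = 0.3400 + 0.1618i, |z|^2 = 0.1418
Iter 2: z = 0.4294 + 0.2719i, |z|^2 = 0.2583
Iter 3: z = 0.4505 + 0.3953i, |z|^2 = 0.3592
Iter 4: z = 0.3867 + 0.5180i, |z|^2 = 0.4178
Iter 5: z = 0.2212 + 0.5624i, |z|^2 = 0.3652
Iter 6: z = 0.0726 + 0.4107i, |z|^2 = 0.1739
Iter 7: z = 0.1766 + 0.2215i, |z|^2 = 0.0803
Iter 8: z = 0.3221 + 0.2401i, |z|^2 = 0.1614
Iter 9: z = 0.3861 + 0.3165i, |z|^2 = 0.2493

Answer: 10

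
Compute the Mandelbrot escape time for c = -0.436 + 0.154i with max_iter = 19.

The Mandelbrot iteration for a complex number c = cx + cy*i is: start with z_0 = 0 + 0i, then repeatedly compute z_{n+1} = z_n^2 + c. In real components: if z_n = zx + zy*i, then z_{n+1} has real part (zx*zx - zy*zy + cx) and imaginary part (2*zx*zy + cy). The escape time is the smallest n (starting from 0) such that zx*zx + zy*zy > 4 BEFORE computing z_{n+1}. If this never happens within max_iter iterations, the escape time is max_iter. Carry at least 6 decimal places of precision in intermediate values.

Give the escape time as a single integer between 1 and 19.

Answer: 19

Derivation:
z_0 = 0 + 0i, c = -0.4360 + 0.1540i
Iter 1: z = -0.4360 + 0.1540i, |z|^2 = 0.2138
Iter 2: z = -0.2696 + 0.0197i, |z|^2 = 0.0731
Iter 3: z = -0.3637 + 0.1434i, |z|^2 = 0.1528
Iter 4: z = -0.3243 + 0.0497i, |z|^2 = 0.1076
Iter 5: z = -0.3333 + 0.1218i, |z|^2 = 0.1259
Iter 6: z = -0.3397 + 0.0728i, |z|^2 = 0.1207
Iter 7: z = -0.3259 + 0.1045i, |z|^2 = 0.1171
Iter 8: z = -0.3407 + 0.0859i, |z|^2 = 0.1235
Iter 9: z = -0.3273 + 0.0955i, |z|^2 = 0.1162
Iter 10: z = -0.3380 + 0.0915i, |z|^2 = 0.1226
Iter 11: z = -0.3301 + 0.0921i, |z|^2 = 0.1175
Iter 12: z = -0.3355 + 0.0932i, |z|^2 = 0.1212
Iter 13: z = -0.3321 + 0.0915i, |z|^2 = 0.1187
Iter 14: z = -0.3341 + 0.0932i, |z|^2 = 0.1203
Iter 15: z = -0.3331 + 0.0917i, |z|^2 = 0.1194
Iter 16: z = -0.3335 + 0.0929i, |z|^2 = 0.1198
Iter 17: z = -0.3334 + 0.0920i, |z|^2 = 0.1196
Iter 18: z = -0.3333 + 0.0926i, |z|^2 = 0.1197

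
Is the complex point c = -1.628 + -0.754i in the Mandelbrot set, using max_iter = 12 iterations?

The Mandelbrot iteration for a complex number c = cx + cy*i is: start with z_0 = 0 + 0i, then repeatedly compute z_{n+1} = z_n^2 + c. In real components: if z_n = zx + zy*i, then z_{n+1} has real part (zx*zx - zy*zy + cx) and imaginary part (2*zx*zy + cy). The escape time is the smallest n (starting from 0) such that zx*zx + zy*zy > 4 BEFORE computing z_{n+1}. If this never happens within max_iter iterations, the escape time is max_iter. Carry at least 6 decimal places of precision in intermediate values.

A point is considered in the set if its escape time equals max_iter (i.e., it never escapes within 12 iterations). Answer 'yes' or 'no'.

z_0 = 0 + 0i, c = -1.6280 + -0.7540i
Iter 1: z = -1.6280 + -0.7540i, |z|^2 = 3.2189
Iter 2: z = 0.4539 + 1.7010i, |z|^2 = 3.0995
Iter 3: z = -4.3155 + 0.7901i, |z|^2 = 19.2477
Escaped at iteration 3

Answer: no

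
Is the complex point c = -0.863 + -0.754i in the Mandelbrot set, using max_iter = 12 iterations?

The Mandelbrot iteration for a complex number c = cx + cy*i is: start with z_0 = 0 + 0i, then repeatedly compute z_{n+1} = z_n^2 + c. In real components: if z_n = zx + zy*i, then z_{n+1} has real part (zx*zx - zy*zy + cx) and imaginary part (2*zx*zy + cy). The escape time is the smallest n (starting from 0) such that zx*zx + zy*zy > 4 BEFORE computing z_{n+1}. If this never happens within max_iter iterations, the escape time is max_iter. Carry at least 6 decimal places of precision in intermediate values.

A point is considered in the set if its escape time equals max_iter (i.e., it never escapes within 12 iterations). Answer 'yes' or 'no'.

Answer: no

Derivation:
z_0 = 0 + 0i, c = -0.8630 + -0.7540i
Iter 1: z = -0.8630 + -0.7540i, |z|^2 = 1.3133
Iter 2: z = -0.6867 + 0.5474i, |z|^2 = 0.7713
Iter 3: z = -0.6910 + -1.5059i, |z|^2 = 2.7451
Iter 4: z = -2.6531 + 1.3272i, |z|^2 = 8.8003
Escaped at iteration 4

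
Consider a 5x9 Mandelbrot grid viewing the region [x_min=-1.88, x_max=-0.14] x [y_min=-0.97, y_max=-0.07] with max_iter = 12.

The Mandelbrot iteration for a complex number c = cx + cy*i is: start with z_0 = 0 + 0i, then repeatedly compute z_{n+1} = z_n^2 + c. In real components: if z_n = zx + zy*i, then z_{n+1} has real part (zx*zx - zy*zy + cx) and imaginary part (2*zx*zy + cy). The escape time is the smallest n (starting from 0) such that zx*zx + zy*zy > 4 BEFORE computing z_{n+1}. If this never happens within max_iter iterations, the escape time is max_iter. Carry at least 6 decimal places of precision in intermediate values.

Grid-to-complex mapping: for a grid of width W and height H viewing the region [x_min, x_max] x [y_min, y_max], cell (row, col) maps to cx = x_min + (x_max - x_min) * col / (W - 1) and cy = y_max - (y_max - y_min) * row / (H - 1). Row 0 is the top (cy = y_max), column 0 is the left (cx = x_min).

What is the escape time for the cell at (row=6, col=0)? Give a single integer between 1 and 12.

z_0 = 0 + 0i, c = -1.8800 + -0.7450i
Iter 1: z = -1.8800 + -0.7450i, |z|^2 = 4.0894
Escaped at iteration 1

Answer: 1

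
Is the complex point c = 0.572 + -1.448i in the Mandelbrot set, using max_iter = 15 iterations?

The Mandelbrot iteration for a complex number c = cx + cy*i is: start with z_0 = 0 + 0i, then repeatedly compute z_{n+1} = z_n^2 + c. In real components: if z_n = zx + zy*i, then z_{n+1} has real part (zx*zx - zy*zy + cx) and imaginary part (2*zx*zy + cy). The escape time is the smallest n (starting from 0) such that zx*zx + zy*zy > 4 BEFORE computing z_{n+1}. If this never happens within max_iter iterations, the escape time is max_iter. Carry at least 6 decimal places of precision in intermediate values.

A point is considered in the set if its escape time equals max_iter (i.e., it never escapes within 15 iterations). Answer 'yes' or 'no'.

z_0 = 0 + 0i, c = 0.5720 + -1.4480i
Iter 1: z = 0.5720 + -1.4480i, |z|^2 = 2.4239
Iter 2: z = -1.1975 + -3.1045i, |z|^2 = 11.0720
Escaped at iteration 2

Answer: no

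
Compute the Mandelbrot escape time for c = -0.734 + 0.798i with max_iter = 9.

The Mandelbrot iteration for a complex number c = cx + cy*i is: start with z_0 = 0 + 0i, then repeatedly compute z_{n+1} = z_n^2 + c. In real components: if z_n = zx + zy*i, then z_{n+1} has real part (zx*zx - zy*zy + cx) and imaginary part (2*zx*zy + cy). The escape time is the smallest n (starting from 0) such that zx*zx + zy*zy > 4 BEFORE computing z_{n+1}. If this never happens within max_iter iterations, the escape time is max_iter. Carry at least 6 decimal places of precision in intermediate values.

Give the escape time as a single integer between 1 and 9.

z_0 = 0 + 0i, c = -0.7340 + 0.7980i
Iter 1: z = -0.7340 + 0.7980i, |z|^2 = 1.1756
Iter 2: z = -0.8320 + -0.3735i, |z|^2 = 0.8318
Iter 3: z = -0.1812 + 1.4195i, |z|^2 = 2.0477
Iter 4: z = -2.7161 + 0.2837i, |z|^2 = 7.4577
Escaped at iteration 4

Answer: 4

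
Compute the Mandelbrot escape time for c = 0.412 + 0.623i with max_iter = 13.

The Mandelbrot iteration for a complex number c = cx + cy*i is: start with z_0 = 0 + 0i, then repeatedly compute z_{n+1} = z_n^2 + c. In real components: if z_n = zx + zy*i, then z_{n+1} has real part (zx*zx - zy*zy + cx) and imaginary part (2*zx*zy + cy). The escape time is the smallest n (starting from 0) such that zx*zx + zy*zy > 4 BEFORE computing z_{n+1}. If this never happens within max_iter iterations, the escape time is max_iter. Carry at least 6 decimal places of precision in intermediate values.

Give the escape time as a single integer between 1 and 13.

z_0 = 0 + 0i, c = 0.4120 + 0.6230i
Iter 1: z = 0.4120 + 0.6230i, |z|^2 = 0.5579
Iter 2: z = 0.1936 + 1.1364i, |z|^2 = 1.3288
Iter 3: z = -0.8418 + 1.0630i, |z|^2 = 1.8387
Iter 4: z = -0.0094 + -1.1667i, |z|^2 = 1.3614
Iter 5: z = -0.9492 + 0.6449i, |z|^2 = 1.3169
Iter 6: z = 0.8970 + -0.6013i, |z|^2 = 1.1662
Iter 7: z = 0.8552 + -0.4557i, |z|^2 = 0.9390
Iter 8: z = 0.9356 + -0.1565i, |z|^2 = 0.8998
Iter 9: z = 1.2628 + 0.3302i, |z|^2 = 1.7038
Iter 10: z = 1.8977 + 1.4571i, |z|^2 = 5.7244
Escaped at iteration 10

Answer: 10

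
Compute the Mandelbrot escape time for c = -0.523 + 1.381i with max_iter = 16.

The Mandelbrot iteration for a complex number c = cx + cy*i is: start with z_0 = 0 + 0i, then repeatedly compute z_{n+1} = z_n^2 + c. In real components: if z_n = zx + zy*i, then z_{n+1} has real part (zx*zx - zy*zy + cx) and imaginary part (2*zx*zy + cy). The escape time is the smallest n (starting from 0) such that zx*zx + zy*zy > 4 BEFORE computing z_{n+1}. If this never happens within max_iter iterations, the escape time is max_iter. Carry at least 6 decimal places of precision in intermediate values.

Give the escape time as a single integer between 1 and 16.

Answer: 2

Derivation:
z_0 = 0 + 0i, c = -0.5230 + 1.3810i
Iter 1: z = -0.5230 + 1.3810i, |z|^2 = 2.1807
Iter 2: z = -2.1566 + -0.0635i, |z|^2 = 4.6551
Escaped at iteration 2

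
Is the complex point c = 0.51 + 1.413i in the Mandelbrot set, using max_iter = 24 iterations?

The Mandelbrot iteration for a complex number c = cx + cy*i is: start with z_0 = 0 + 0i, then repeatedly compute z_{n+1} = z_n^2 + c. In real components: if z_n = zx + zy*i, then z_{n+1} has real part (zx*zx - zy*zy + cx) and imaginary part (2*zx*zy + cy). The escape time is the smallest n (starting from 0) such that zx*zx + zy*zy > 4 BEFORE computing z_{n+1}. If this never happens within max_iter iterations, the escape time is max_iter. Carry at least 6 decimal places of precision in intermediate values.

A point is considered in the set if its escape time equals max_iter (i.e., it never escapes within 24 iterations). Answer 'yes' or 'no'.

Answer: no

Derivation:
z_0 = 0 + 0i, c = 0.5100 + 1.4130i
Iter 1: z = 0.5100 + 1.4130i, |z|^2 = 2.2567
Iter 2: z = -1.2265 + 2.8543i, |z|^2 = 9.6510
Escaped at iteration 2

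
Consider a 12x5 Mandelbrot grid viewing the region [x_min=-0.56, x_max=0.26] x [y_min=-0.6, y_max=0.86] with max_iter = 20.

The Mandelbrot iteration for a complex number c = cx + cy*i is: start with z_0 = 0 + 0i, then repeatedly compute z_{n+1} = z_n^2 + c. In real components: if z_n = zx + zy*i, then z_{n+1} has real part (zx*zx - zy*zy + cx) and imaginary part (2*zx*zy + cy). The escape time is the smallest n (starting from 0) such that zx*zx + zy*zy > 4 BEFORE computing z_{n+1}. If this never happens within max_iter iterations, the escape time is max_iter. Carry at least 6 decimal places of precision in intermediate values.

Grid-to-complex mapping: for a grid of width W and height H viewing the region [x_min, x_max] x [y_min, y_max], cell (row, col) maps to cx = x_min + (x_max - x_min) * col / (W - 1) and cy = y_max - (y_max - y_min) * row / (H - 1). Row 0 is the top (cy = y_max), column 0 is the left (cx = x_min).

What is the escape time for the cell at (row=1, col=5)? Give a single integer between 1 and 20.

Answer: 20

Derivation:
z_0 = 0 + 0i, c = -0.1873 + 0.4950i
Iter 1: z = -0.1873 + 0.4950i, |z|^2 = 0.2801
Iter 2: z = -0.3972 + 0.3096i, |z|^2 = 0.2536
Iter 3: z = -0.1253 + 0.2490i, |z|^2 = 0.0777
Iter 4: z = -0.2336 + 0.4326i, |z|^2 = 0.2417
Iter 5: z = -0.3198 + 0.2929i, |z|^2 = 0.1881
Iter 6: z = -0.1708 + 0.3076i, |z|^2 = 0.1238
Iter 7: z = -0.2527 + 0.3899i, |z|^2 = 0.2159
Iter 8: z = -0.2754 + 0.2979i, |z|^2 = 0.1646
Iter 9: z = -0.2002 + 0.3309i, |z|^2 = 0.1496
Iter 10: z = -0.2567 + 0.3625i, |z|^2 = 0.1973
Iter 11: z = -0.2528 + 0.3089i, |z|^2 = 0.1593
Iter 12: z = -0.2188 + 0.3388i, |z|^2 = 0.1627
Iter 13: z = -0.2542 + 0.3468i, |z|^2 = 0.1849
Iter 14: z = -0.2429 + 0.3187i, |z|^2 = 0.1606
Iter 15: z = -0.2298 + 0.3402i, |z|^2 = 0.1686
Iter 16: z = -0.2502 + 0.3386i, |z|^2 = 0.1772
Iter 17: z = -0.2393 + 0.3256i, |z|^2 = 0.1633
Iter 18: z = -0.2360 + 0.3391i, |z|^2 = 0.1707
Iter 19: z = -0.2466 + 0.3349i, |z|^2 = 0.1730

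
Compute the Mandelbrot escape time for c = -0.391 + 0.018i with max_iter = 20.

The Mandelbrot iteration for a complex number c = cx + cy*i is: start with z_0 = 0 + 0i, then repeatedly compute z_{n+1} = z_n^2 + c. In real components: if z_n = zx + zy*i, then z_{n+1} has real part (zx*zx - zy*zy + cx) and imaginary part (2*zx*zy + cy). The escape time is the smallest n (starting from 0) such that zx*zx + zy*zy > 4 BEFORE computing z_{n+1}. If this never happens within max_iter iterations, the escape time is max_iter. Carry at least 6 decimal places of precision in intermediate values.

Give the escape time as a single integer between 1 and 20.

z_0 = 0 + 0i, c = -0.3910 + 0.0180i
Iter 1: z = -0.3910 + 0.0180i, |z|^2 = 0.1532
Iter 2: z = -0.2384 + 0.0039i, |z|^2 = 0.0569
Iter 3: z = -0.3342 + 0.0161i, |z|^2 = 0.1119
Iter 4: z = -0.2796 + 0.0072i, |z|^2 = 0.0782
Iter 5: z = -0.3129 + 0.0140i, |z|^2 = 0.0981
Iter 6: z = -0.2933 + 0.0093i, |z|^2 = 0.0861
Iter 7: z = -0.3051 + 0.0126i, |z|^2 = 0.0932
Iter 8: z = -0.2981 + 0.0103i, |z|^2 = 0.0890
Iter 9: z = -0.3022 + 0.0118i, |z|^2 = 0.0915
Iter 10: z = -0.2998 + 0.0108i, |z|^2 = 0.0900
Iter 11: z = -0.3012 + 0.0115i, |z|^2 = 0.0909
Iter 12: z = -0.3004 + 0.0111i, |z|^2 = 0.0904
Iter 13: z = -0.3009 + 0.0113i, |z|^2 = 0.0907
Iter 14: z = -0.3006 + 0.0112i, |z|^2 = 0.0905
Iter 15: z = -0.3008 + 0.0113i, |z|^2 = 0.0906
Iter 16: z = -0.3007 + 0.0112i, |z|^2 = 0.0905
Iter 17: z = -0.3007 + 0.0113i, |z|^2 = 0.0906
Iter 18: z = -0.3007 + 0.0112i, |z|^2 = 0.0905
Iter 19: z = -0.3007 + 0.0112i, |z|^2 = 0.0906

Answer: 20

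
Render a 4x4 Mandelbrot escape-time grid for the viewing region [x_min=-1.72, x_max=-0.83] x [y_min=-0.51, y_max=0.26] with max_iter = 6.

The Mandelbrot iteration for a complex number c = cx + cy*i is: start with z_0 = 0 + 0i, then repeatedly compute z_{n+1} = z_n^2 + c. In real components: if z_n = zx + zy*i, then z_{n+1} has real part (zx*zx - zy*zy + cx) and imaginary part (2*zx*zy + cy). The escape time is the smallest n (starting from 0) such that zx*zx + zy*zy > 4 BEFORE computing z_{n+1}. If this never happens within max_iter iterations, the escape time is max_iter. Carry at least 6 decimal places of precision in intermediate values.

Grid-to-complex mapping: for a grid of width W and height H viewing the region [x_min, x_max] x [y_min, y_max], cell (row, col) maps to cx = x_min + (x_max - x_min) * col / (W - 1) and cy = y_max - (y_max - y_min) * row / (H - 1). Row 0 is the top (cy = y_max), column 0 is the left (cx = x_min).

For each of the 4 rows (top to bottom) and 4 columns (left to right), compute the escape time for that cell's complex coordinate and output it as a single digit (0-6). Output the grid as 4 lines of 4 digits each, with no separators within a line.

(row=0, col=0): c = -1.7200 + 0.2600i → escape time 4
(row=0, col=1): c = -1.4233 + 0.2600i → escape time 5
(row=0, col=2): c = -1.1267 + 0.2600i → escape time 6
(row=0, col=3): c = -0.8300 + 0.2600i → escape time 6
(row=1, col=0): c = -1.7200 + 0.0033i → escape time 6
(row=1, col=1): c = -1.4233 + 0.0033i → escape time 6
(row=1, col=2): c = -1.1267 + 0.0033i → escape time 6
(row=1, col=3): c = -0.8300 + 0.0033i → escape time 6
(row=2, col=0): c = -1.7200 + -0.2533i → escape time 4
(row=2, col=1): c = -1.4233 + -0.2533i → escape time 5
(row=2, col=2): c = -1.1267 + -0.2533i → escape time 6
(row=2, col=3): c = -0.8300 + -0.2533i → escape time 6
(row=3, col=0): c = -1.7200 + -0.5100i → escape time 3
(row=3, col=1): c = -1.4233 + -0.5100i → escape time 3
(row=3, col=2): c = -1.1267 + -0.5100i → escape time 5
(row=3, col=3): c = -0.8300 + -0.5100i → escape time 6

Answer: 4566
6666
4566
3356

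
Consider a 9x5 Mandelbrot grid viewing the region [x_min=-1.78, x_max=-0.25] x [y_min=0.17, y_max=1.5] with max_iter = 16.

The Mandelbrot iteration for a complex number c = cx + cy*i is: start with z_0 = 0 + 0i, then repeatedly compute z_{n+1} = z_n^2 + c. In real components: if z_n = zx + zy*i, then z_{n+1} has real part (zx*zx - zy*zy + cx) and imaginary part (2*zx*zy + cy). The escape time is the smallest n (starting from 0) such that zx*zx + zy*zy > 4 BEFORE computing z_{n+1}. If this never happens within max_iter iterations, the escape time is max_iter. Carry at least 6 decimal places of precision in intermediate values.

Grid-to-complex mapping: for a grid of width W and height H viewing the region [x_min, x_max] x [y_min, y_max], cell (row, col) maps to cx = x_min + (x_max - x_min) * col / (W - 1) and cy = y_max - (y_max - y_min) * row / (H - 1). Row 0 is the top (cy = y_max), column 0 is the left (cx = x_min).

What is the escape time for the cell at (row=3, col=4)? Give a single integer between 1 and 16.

z_0 = 0 + 0i, c = -1.0150 + 0.5025i
Iter 1: z = -1.0150 + 0.5025i, |z|^2 = 1.2827
Iter 2: z = -0.2373 + -0.5176i, |z|^2 = 0.3242
Iter 3: z = -1.2266 + 0.7481i, |z|^2 = 2.0642
Iter 4: z = -0.0702 + -1.3328i, |z|^2 = 1.7812
Iter 5: z = -2.7863 + 0.6896i, |z|^2 = 8.2392
Escaped at iteration 5

Answer: 5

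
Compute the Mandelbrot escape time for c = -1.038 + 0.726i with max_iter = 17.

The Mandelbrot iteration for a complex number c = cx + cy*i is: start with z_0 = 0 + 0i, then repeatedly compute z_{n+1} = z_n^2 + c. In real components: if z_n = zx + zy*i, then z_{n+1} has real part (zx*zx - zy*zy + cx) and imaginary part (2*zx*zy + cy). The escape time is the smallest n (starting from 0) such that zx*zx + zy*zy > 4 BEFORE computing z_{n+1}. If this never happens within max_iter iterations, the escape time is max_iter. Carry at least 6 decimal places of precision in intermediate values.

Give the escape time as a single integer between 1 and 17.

Answer: 3

Derivation:
z_0 = 0 + 0i, c = -1.0380 + 0.7260i
Iter 1: z = -1.0380 + 0.7260i, |z|^2 = 1.6045
Iter 2: z = -0.4876 + -0.7812i, |z|^2 = 0.8480
Iter 3: z = -1.4105 + 1.4879i, |z|^2 = 4.2031
Escaped at iteration 3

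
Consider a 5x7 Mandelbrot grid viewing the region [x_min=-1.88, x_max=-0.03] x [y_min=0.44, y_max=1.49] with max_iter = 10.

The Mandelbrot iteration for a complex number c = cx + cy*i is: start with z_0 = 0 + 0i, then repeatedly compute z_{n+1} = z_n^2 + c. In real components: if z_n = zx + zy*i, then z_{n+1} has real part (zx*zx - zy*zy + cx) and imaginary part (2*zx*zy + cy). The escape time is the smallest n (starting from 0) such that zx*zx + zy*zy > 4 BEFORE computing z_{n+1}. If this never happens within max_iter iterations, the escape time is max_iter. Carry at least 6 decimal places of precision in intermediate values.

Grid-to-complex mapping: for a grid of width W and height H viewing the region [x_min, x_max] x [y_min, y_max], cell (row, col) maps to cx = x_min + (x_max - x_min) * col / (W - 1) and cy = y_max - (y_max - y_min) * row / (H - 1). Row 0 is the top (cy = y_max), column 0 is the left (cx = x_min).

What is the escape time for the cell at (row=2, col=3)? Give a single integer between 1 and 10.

Answer: 3

Derivation:
z_0 = 0 + 0i, c = -0.4925 + 1.1400i
Iter 1: z = -0.4925 + 1.1400i, |z|^2 = 1.5422
Iter 2: z = -1.5495 + 0.0171i, |z|^2 = 2.4014
Iter 3: z = 1.9083 + 1.0870i, |z|^2 = 4.8232
Escaped at iteration 3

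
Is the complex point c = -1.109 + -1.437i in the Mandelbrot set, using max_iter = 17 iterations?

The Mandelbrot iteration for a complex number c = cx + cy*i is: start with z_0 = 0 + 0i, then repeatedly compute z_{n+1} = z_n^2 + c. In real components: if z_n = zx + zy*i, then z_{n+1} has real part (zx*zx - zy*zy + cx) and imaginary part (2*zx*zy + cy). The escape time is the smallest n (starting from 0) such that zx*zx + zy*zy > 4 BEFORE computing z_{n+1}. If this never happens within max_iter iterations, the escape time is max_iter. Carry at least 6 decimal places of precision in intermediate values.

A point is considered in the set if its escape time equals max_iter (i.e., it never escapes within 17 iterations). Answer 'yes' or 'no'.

Answer: no

Derivation:
z_0 = 0 + 0i, c = -1.1090 + -1.4370i
Iter 1: z = -1.1090 + -1.4370i, |z|^2 = 3.2949
Iter 2: z = -1.9441 + 1.7503i, |z|^2 = 6.8429
Escaped at iteration 2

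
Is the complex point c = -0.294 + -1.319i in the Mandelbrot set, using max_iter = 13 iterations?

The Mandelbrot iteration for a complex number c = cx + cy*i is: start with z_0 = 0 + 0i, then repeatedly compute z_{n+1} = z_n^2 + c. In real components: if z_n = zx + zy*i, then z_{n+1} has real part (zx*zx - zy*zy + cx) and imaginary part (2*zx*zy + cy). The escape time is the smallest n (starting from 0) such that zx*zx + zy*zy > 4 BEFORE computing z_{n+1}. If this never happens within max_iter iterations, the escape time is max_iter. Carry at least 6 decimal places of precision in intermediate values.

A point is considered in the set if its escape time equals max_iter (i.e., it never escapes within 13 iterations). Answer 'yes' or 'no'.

z_0 = 0 + 0i, c = -0.2940 + -1.3190i
Iter 1: z = -0.2940 + -1.3190i, |z|^2 = 1.8262
Iter 2: z = -1.9473 + -0.5434i, |z|^2 = 4.0874
Escaped at iteration 2

Answer: no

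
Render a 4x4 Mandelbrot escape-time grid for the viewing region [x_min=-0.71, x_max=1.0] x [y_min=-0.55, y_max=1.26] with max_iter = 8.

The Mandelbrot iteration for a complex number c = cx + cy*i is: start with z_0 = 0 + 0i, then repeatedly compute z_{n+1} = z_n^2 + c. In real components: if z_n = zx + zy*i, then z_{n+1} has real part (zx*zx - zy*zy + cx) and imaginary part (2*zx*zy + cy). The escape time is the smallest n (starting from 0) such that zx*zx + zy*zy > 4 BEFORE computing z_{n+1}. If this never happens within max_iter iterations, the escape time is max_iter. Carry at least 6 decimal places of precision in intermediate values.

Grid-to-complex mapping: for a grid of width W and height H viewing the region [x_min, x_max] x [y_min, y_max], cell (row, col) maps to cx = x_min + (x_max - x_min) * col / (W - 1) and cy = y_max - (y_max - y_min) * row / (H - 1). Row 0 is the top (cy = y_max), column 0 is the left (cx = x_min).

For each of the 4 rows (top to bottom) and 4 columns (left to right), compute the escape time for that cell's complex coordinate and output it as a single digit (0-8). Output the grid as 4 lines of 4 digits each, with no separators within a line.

Answer: 3322
5852
8862
6862

Derivation:
(row=0, col=0): c = -0.7100 + 1.2600i → escape time 3
(row=0, col=1): c = -0.1400 + 1.2600i → escape time 3
(row=0, col=2): c = 0.4300 + 1.2600i → escape time 2
(row=0, col=3): c = 1.0000 + 1.2600i → escape time 2
(row=1, col=0): c = -0.7100 + 0.6567i → escape time 5
(row=1, col=1): c = -0.1400 + 0.6567i → escape time 8
(row=1, col=2): c = 0.4300 + 0.6567i → escape time 5
(row=1, col=3): c = 1.0000 + 0.6567i → escape time 2
(row=2, col=0): c = -0.7100 + 0.0533i → escape time 8
(row=2, col=1): c = -0.1400 + 0.0533i → escape time 8
(row=2, col=2): c = 0.4300 + 0.0533i → escape time 6
(row=2, col=3): c = 1.0000 + 0.0533i → escape time 2
(row=3, col=0): c = -0.7100 + -0.5500i → escape time 6
(row=3, col=1): c = -0.1400 + -0.5500i → escape time 8
(row=3, col=2): c = 0.4300 + -0.5500i → escape time 6
(row=3, col=3): c = 1.0000 + -0.5500i → escape time 2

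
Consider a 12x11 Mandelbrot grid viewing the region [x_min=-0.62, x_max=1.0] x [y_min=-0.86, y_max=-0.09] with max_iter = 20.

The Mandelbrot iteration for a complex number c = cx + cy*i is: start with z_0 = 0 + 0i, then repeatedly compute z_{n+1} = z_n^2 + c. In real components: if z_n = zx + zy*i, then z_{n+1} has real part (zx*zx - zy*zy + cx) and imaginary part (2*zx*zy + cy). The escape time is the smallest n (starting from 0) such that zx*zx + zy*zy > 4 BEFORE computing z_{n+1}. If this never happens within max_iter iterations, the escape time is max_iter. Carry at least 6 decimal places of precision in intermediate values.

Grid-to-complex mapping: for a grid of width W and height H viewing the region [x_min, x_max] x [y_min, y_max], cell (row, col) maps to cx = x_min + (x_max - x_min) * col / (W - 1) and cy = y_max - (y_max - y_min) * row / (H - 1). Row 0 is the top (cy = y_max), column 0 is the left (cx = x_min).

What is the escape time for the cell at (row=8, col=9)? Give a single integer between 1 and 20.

Answer: 3

Derivation:
z_0 = 0 + 0i, c = 0.7055 + -0.7060i
Iter 1: z = 0.7055 + -0.7060i, |z|^2 = 0.9961
Iter 2: z = 0.7047 + -1.7021i, |z|^2 = 3.3937
Iter 3: z = -1.6951 + -3.1049i, |z|^2 = 12.5138
Escaped at iteration 3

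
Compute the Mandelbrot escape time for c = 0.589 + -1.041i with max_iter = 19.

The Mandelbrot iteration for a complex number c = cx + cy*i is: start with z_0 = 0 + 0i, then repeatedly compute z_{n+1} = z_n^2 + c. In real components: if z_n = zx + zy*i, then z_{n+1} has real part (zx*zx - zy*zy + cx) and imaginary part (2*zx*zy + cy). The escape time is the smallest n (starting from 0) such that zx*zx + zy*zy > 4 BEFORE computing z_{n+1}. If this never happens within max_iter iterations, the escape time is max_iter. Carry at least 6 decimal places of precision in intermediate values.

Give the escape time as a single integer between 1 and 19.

Answer: 2

Derivation:
z_0 = 0 + 0i, c = 0.5890 + -1.0410i
Iter 1: z = 0.5890 + -1.0410i, |z|^2 = 1.4306
Iter 2: z = -0.1478 + -2.2673i, |z|^2 = 5.1625
Escaped at iteration 2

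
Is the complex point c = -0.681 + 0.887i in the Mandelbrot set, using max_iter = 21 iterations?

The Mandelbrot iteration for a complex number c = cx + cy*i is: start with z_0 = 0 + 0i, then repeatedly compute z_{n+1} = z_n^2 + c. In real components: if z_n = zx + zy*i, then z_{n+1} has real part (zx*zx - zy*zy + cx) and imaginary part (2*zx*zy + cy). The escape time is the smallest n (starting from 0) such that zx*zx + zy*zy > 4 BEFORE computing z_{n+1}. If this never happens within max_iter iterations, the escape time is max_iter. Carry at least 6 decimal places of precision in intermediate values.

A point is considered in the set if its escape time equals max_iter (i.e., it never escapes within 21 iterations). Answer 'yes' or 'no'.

Answer: no

Derivation:
z_0 = 0 + 0i, c = -0.6810 + 0.8870i
Iter 1: z = -0.6810 + 0.8870i, |z|^2 = 1.2505
Iter 2: z = -1.0040 + -0.3211i, |z|^2 = 1.1111
Iter 3: z = 0.2239 + 1.5318i, |z|^2 = 2.3964
Iter 4: z = -2.9771 + 1.5730i, |z|^2 = 11.3378
Escaped at iteration 4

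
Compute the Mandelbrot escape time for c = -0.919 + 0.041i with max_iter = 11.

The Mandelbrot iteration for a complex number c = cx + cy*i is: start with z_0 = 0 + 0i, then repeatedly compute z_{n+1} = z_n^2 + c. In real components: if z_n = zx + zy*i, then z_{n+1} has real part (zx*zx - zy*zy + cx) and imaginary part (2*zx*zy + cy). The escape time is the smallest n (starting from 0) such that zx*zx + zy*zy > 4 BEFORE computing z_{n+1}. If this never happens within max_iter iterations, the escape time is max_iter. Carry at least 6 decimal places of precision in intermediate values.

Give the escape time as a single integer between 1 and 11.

Answer: 11

Derivation:
z_0 = 0 + 0i, c = -0.9190 + 0.0410i
Iter 1: z = -0.9190 + 0.0410i, |z|^2 = 0.8462
Iter 2: z = -0.0761 + -0.0344i, |z|^2 = 0.0070
Iter 3: z = -0.9144 + 0.0462i, |z|^2 = 0.8382
Iter 4: z = -0.0850 + -0.0435i, |z|^2 = 0.0091
Iter 5: z = -0.9137 + 0.0484i, |z|^2 = 0.8371
Iter 6: z = -0.0866 + -0.0475i, |z|^2 = 0.0097
Iter 7: z = -0.9138 + 0.0492i, |z|^2 = 0.8374
Iter 8: z = -0.0865 + -0.0489i, |z|^2 = 0.0099
Iter 9: z = -0.9139 + 0.0495i, |z|^2 = 0.8377
Iter 10: z = -0.0862 + -0.0494i, |z|^2 = 0.0099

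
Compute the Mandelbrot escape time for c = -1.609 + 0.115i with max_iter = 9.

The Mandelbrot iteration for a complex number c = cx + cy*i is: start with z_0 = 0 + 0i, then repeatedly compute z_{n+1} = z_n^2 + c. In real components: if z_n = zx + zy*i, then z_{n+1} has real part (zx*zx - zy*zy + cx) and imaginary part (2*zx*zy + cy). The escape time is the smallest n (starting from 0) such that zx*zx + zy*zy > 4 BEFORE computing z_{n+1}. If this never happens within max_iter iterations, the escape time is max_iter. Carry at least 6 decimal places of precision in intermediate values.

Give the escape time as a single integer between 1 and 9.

Answer: 6

Derivation:
z_0 = 0 + 0i, c = -1.6090 + 0.1150i
Iter 1: z = -1.6090 + 0.1150i, |z|^2 = 2.6021
Iter 2: z = 0.9667 + -0.2551i, |z|^2 = 0.9995
Iter 3: z = -0.7396 + -0.3781i, |z|^2 = 0.6900
Iter 4: z = -1.2049 + 0.6744i, |z|^2 = 1.9066
Iter 5: z = -0.6119 + -1.5101i, |z|^2 = 2.6548
Iter 6: z = -3.5149 + 1.9631i, |z|^2 = 16.2086
Escaped at iteration 6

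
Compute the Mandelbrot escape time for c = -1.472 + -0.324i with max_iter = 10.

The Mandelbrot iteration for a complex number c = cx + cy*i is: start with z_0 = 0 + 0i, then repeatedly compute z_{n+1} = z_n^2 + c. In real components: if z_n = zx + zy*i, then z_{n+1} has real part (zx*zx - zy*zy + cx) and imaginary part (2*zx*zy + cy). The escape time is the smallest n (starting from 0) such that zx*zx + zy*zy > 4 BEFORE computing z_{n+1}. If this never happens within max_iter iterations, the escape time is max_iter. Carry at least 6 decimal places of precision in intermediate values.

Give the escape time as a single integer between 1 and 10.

z_0 = 0 + 0i, c = -1.4720 + -0.3240i
Iter 1: z = -1.4720 + -0.3240i, |z|^2 = 2.2718
Iter 2: z = 0.5898 + 0.6299i, |z|^2 = 0.7446
Iter 3: z = -1.5208 + 0.4190i, |z|^2 = 2.4885
Iter 4: z = 0.6654 + -1.5984i, |z|^2 = 2.9978
Iter 5: z = -3.5842 + -2.4513i, |z|^2 = 18.8552
Escaped at iteration 5

Answer: 5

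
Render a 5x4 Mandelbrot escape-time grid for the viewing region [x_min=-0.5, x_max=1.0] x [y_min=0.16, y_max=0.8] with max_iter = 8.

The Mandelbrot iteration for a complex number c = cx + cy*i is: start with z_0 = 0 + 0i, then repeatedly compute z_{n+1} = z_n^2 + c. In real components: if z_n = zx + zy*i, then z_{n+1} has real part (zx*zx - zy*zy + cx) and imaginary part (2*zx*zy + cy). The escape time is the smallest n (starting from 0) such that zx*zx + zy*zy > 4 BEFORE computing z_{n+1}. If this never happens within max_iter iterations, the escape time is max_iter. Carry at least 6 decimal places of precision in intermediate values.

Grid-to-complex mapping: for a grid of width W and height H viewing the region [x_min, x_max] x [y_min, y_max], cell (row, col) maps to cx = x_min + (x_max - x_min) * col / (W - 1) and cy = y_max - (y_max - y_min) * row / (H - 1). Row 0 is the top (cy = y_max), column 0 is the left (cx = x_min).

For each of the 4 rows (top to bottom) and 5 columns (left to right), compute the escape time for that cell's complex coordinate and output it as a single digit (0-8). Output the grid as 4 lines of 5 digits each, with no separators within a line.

(row=0, col=0): c = -0.5000 + 0.8000i → escape time 5
(row=0, col=1): c = -0.1250 + 0.8000i → escape time 8
(row=0, col=2): c = 0.2500 + 0.8000i → escape time 5
(row=0, col=3): c = 0.6250 + 0.8000i → escape time 3
(row=0, col=4): c = 1.0000 + 0.8000i → escape time 2
(row=1, col=0): c = -0.5000 + 0.5867i → escape time 8
(row=1, col=1): c = -0.1250 + 0.5867i → escape time 8
(row=1, col=2): c = 0.2500 + 0.5867i → escape time 8
(row=1, col=3): c = 0.6250 + 0.5867i → escape time 3
(row=1, col=4): c = 1.0000 + 0.5867i → escape time 2
(row=2, col=0): c = -0.5000 + 0.3733i → escape time 8
(row=2, col=1): c = -0.1250 + 0.3733i → escape time 8
(row=2, col=2): c = 0.2500 + 0.3733i → escape time 8
(row=2, col=3): c = 0.6250 + 0.3733i → escape time 4
(row=2, col=4): c = 1.0000 + 0.3733i → escape time 2
(row=3, col=0): c = -0.5000 + 0.1600i → escape time 8
(row=3, col=1): c = -0.1250 + 0.1600i → escape time 8
(row=3, col=2): c = 0.2500 + 0.1600i → escape time 8
(row=3, col=3): c = 0.6250 + 0.1600i → escape time 4
(row=3, col=4): c = 1.0000 + 0.1600i → escape time 2

Answer: 58532
88832
88842
88842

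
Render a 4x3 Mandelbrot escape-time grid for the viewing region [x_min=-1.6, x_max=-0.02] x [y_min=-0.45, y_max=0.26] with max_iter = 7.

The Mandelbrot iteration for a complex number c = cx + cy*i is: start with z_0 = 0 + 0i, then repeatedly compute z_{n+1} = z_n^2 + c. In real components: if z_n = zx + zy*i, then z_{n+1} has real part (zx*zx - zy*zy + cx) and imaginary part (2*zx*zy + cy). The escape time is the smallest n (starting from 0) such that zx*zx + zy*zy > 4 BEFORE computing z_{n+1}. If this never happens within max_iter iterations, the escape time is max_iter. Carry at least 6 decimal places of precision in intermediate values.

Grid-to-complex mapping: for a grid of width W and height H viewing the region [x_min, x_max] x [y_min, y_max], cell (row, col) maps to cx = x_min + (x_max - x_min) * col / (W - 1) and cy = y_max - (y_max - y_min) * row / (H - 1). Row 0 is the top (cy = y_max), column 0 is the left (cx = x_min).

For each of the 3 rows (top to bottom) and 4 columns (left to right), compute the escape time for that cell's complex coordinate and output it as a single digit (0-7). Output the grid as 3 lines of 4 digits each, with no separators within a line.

(row=0, col=0): c = -1.6000 + 0.2600i → escape time 4
(row=0, col=1): c = -1.0733 + 0.2600i → escape time 7
(row=0, col=2): c = -0.5467 + 0.2600i → escape time 7
(row=0, col=3): c = -0.0200 + 0.2600i → escape time 7
(row=1, col=0): c = -1.6000 + -0.0950i → escape time 6
(row=1, col=1): c = -1.0733 + -0.0950i → escape time 7
(row=1, col=2): c = -0.5467 + -0.0950i → escape time 7
(row=1, col=3): c = -0.0200 + -0.0950i → escape time 7
(row=2, col=0): c = -1.6000 + -0.4500i → escape time 3
(row=2, col=1): c = -1.0733 + -0.4500i → escape time 5
(row=2, col=2): c = -0.5467 + -0.4500i → escape time 7
(row=2, col=3): c = -0.0200 + -0.4500i → escape time 7

Answer: 4777
6777
3577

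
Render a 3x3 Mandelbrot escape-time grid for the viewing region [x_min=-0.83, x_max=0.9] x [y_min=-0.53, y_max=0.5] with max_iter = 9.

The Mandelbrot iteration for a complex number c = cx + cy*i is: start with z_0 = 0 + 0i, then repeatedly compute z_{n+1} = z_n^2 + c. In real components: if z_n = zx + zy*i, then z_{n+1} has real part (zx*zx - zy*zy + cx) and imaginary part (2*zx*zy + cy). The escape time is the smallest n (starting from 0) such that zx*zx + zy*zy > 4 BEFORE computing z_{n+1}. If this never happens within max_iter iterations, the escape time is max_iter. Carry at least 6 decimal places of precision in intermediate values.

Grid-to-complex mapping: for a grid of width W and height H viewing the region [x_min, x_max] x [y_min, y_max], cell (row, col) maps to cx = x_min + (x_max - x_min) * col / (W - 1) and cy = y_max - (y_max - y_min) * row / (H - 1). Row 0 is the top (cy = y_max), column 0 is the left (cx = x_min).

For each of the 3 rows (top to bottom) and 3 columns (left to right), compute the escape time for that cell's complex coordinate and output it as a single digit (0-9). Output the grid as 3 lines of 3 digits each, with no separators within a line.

Answer: 692
993
692

Derivation:
(row=0, col=0): c = -0.8300 + 0.5000i → escape time 6
(row=0, col=1): c = 0.0350 + 0.5000i → escape time 9
(row=0, col=2): c = 0.9000 + 0.5000i → escape time 2
(row=1, col=0): c = -0.8300 + -0.0150i → escape time 9
(row=1, col=1): c = 0.0350 + -0.0150i → escape time 9
(row=1, col=2): c = 0.9000 + -0.0150i → escape time 3
(row=2, col=0): c = -0.8300 + -0.5300i → escape time 6
(row=2, col=1): c = 0.0350 + -0.5300i → escape time 9
(row=2, col=2): c = 0.9000 + -0.5300i → escape time 2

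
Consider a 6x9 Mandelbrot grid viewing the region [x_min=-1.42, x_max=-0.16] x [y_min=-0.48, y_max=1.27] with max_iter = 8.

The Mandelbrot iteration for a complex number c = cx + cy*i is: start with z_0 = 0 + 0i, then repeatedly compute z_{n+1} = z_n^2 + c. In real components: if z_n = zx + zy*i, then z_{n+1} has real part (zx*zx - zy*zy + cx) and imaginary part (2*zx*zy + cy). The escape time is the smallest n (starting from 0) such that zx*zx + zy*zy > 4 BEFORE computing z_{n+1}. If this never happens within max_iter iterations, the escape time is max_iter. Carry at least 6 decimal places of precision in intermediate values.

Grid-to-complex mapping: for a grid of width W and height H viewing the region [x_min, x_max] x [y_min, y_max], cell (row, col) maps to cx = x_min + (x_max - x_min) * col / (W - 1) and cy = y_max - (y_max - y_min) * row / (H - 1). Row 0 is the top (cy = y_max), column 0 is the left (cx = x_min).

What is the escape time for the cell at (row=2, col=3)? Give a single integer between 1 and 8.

z_0 = 0 + 0i, c = -0.6640 + 0.8325i
Iter 1: z = -0.6640 + 0.8325i, |z|^2 = 1.1340
Iter 2: z = -0.9162 + -0.2731i, |z|^2 = 0.9139
Iter 3: z = 0.1008 + 1.3328i, |z|^2 = 1.7866
Iter 4: z = -2.4303 + 1.1012i, |z|^2 = 7.1189
Escaped at iteration 4

Answer: 4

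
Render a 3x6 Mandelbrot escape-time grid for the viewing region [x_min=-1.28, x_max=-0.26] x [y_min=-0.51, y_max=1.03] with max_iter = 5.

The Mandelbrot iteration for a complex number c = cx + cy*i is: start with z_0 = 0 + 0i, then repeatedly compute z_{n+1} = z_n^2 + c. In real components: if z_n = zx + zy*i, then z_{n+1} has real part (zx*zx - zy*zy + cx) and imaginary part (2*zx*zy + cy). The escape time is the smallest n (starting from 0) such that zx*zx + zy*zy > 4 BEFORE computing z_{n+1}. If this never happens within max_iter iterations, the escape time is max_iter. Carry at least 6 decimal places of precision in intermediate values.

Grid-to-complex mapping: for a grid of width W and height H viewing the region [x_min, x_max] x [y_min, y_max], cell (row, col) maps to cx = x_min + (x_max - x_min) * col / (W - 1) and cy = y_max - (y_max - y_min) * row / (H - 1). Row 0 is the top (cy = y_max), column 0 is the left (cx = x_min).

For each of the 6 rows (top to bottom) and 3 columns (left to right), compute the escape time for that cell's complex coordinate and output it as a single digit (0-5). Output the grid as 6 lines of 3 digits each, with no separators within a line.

(row=0, col=0): c = -1.2800 + 1.0300i → escape time 3
(row=0, col=1): c = -0.7700 + 1.0300i → escape time 3
(row=0, col=2): c = -0.2600 + 1.0300i → escape time 5
(row=1, col=0): c = -1.2800 + 0.7220i → escape time 3
(row=1, col=1): c = -0.7700 + 0.7220i → escape time 4
(row=1, col=2): c = -0.2600 + 0.7220i → escape time 5
(row=2, col=0): c = -1.2800 + 0.4140i → escape time 5
(row=2, col=1): c = -0.7700 + 0.4140i → escape time 5
(row=2, col=2): c = -0.2600 + 0.4140i → escape time 5
(row=3, col=0): c = -1.2800 + 0.1060i → escape time 5
(row=3, col=1): c = -0.7700 + 0.1060i → escape time 5
(row=3, col=2): c = -0.2600 + 0.1060i → escape time 5
(row=4, col=0): c = -1.2800 + -0.2020i → escape time 5
(row=4, col=1): c = -0.7700 + -0.2020i → escape time 5
(row=4, col=2): c = -0.2600 + -0.2020i → escape time 5
(row=5, col=0): c = -1.2800 + -0.5100i → escape time 4
(row=5, col=1): c = -0.7700 + -0.5100i → escape time 5
(row=5, col=2): c = -0.2600 + -0.5100i → escape time 5

Answer: 335
345
555
555
555
455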